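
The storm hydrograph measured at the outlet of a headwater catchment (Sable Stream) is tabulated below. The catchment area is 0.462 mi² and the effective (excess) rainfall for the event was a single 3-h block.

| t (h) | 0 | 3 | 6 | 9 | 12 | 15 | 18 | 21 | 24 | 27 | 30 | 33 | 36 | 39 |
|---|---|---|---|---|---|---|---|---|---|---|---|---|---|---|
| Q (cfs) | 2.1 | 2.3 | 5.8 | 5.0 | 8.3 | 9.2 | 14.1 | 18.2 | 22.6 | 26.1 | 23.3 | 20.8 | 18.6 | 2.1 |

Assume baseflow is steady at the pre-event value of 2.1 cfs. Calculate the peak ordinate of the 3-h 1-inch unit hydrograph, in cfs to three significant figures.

U_p ≈ 16.0 cfs

Direct runoff: 0.0, 0.2, 3.7, 2.9, 6.2, 7.1, 12.0, 16.1, 20.5, 24.0, 21.2, 18.7, 16.5, 0.0 cfs; ΣQ_DR = 149.1 cfs, peak = 24.0 cfs.
Runoff depth d = ΣQ_DR·Δt / A = 149.1 × 10800 / (0.462 mi²) = 1.500 in.
The 1-inch UH is the DRH scaled by (1 in)/d, so U_p = 24.0 × 1/1.500 = 16.0 cfs.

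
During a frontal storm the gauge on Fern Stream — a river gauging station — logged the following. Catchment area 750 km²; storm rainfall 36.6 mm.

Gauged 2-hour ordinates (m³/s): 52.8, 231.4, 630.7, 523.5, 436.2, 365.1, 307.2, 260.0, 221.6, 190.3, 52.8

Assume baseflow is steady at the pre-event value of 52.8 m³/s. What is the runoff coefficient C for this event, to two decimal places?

ΣQ_DR = 2691 m³/s; V = ΣQ_DR·Δt = 1.937 × 10^7 m³.
Runoff depth d = V / A = 25.83 mm.
C = d / P = 25.83 / 36.6 = 0.71.

C ≈ 0.71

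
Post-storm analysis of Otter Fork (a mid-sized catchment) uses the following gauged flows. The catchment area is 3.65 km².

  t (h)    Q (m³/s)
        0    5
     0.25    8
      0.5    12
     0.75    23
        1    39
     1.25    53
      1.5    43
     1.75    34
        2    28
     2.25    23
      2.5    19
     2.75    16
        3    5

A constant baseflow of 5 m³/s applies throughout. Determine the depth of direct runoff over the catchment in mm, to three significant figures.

d ≈ 59.9 mm

Direct runoff: 0.0, 3.0, 7.0, 18.0, 34.0, 48.0, 38.0, 29.0, 23.0, 18.0, 14.0, 11.0, 0.0 m³/s; ΣQ_DR = 243.0 m³/s.
V = ΣQ_DR · Δt = 243.0 × 900 s = 2.187 × 10^5 m³.
Over A = 3.65 km², depth = V / A = 59.9 mm.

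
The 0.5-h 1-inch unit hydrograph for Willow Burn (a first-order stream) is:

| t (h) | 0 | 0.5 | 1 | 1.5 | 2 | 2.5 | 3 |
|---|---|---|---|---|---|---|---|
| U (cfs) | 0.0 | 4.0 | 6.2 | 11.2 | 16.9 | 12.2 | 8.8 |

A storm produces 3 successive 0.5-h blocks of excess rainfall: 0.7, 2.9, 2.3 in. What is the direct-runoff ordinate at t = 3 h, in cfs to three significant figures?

Q ≈ 80.4 cfs

By discrete convolution, Q_j = Σ (P_i / 1 in) · U_{j−i}.
At t = 3 h (j=6): Q = (0.7/1)·8.8 + (2.9/1)·12.2 + (2.3/1)·16.9 = 80.4 cfs.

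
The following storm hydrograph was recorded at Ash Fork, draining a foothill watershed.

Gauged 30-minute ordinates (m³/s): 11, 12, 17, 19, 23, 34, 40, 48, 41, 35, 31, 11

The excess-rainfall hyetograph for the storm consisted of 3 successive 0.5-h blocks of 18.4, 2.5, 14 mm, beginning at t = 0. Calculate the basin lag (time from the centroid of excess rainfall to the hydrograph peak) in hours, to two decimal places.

Centroid of excess rainfall: t_c = Σ P_i·t̄_i / ΣP_i = 0.6870 h (block centres at 0.25, 0.75, 1.25 h).
Hydrograph peak occurs at t = 3.5 h, so basin lag t_L = 3.5 − 0.6870 = 2.81 h.

t_L ≈ 2.81 h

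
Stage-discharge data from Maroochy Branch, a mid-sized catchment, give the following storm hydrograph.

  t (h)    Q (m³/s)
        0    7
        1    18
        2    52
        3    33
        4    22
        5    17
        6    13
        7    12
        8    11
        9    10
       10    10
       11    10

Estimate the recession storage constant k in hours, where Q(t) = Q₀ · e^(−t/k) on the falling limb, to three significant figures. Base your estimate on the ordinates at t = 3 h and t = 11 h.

k ≈ 6.70 h

On the falling limb, Q drops from 33 to 10 m³/s between t = 3 h and t = 11 h (Δt = 8 h).
k = −Δt / ln(Q₂/Q₁) = −8 / ln(10/33) = 6.70 h.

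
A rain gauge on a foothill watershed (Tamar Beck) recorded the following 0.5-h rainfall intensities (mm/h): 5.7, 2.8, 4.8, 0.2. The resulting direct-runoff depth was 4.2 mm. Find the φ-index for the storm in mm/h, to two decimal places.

Only the 3 blocks with intensity above φ contribute runoff: 5.7, 2.8, 4.8 mm/h.
Σ(I−φ)·Δt = d  ⇒  (5.7+2.8+4.8 − 3φ)·0.5 = 4.2
φ = (13.30 − 4.2/0.5) / 3 = 1.63 mm/h.

φ ≈ 1.63 mm/h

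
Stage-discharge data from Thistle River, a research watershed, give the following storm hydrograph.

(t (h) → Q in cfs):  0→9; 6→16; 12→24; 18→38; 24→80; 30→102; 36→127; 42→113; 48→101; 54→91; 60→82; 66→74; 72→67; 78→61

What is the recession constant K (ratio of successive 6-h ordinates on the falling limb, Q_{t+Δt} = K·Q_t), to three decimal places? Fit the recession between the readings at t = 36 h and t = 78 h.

Using the recession-limb readings at t = 36 h and t = 78 h: Q falls from 127 to 61 cfs over 7 intervals.
K = (Q₂/Q₁)^(1/7) = (61/127)^(1/7) = 0.901.

K ≈ 0.901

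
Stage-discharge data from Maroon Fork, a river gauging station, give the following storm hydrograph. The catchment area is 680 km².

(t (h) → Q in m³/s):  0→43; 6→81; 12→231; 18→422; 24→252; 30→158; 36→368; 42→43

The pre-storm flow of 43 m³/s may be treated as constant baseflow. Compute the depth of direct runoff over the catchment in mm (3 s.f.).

d ≈ 39.8 mm

Direct runoff: 0.0, 38.0, 188.0, 379.0, 209.0, 115.0, 325.0, 0.0 m³/s; ΣQ_DR = 1254 m³/s.
V = ΣQ_DR · Δt = 1254 × 21600 s = 2.709 × 10^7 m³.
Over A = 680 km², depth = V / A = 39.8 mm.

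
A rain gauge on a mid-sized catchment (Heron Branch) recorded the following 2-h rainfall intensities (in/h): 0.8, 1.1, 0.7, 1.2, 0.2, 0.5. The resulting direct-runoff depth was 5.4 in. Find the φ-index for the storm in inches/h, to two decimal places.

Only the 5 blocks with intensity above φ contribute runoff: 0.8, 1.1, 0.7, 1.2, 0.5 in/h.
Σ(I−φ)·Δt = d  ⇒  (0.8+1.1+0.7+1.2+0.5 − 5φ)·2 = 5.4
φ = (4.300 − 5.4/2) / 5 = 0.32 in/h.

φ ≈ 0.32 in/h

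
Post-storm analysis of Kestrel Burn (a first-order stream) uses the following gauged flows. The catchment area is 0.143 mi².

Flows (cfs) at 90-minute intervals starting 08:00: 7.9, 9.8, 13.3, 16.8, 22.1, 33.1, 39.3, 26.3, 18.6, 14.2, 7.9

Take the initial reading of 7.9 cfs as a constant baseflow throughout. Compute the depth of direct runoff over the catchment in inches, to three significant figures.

Direct runoff: 0.0, 1.9, 5.4, 8.9, 14.2, 25.2, 31.4, 18.4, 10.7, 6.3, 0.0 cfs; ΣQ_DR = 122.4 cfs.
V = ΣQ_DR · Δt = 122.4 × 5400 s = 6.610 × 10^5 ft³.
Over A = 0.143 mi², depth = V / A = 1.99 in.

d ≈ 1.99 in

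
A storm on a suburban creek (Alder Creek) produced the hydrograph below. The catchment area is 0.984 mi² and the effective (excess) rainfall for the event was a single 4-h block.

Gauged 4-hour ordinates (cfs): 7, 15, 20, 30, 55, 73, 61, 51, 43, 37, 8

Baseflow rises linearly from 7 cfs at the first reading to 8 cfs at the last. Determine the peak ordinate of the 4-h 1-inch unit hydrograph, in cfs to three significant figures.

Direct runoff: 0.00, 7.90, 12.80, 22.70, 47.60, 65.50, 53.40, 43.30, 35.20, 29.10, 0.00 cfs; ΣQ_DR = 317.5 cfs, peak = 65.50 cfs.
Runoff depth d = ΣQ_DR·Δt / A = 317.5 × 14400 / (0.984 mi²) = 2.000 in.
The 1-inch UH is the DRH scaled by (1 in)/d, so U_p = 65.50 × 1/2.000 = 32.8 cfs.

U_p ≈ 32.8 cfs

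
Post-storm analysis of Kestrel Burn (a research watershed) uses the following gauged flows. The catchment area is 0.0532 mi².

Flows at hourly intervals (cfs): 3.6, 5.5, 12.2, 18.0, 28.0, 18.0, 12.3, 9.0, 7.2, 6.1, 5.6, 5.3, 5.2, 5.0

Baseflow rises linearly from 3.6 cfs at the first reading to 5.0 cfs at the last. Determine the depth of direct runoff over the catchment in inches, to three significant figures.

d ≈ 2.35 in

Direct runoff: 0.00, 1.79, 8.38, 14.08, 23.97, 13.86, 8.05, 4.65, 2.74, 1.53, 0.92, 0.52, 0.31, 0.00 cfs; ΣQ_DR = 80.80 cfs.
V = ΣQ_DR · Δt = 80.80 × 3600 s = 2.909 × 10^5 ft³.
Over A = 0.0532 mi², depth = V / A = 2.35 in.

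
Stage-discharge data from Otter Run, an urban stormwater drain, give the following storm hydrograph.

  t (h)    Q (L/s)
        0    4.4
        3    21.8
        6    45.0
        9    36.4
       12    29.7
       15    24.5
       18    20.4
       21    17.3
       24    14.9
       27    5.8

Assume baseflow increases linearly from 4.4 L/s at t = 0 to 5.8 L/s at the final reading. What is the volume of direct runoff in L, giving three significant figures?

Direct-runoff ordinates (Q − Q_b): 0.00, 17.24, 40.29, 31.53, 24.68, 19.32, 15.07, 11.81, 9.26, 0.00 L/s.
ΣQ_DR = 169.2 L/s.
With Δt = 3 h = 10800 s, V = ΣQ_DR · Δt = 169.2 × 10800 = 1.83 × 10^6 L.

V ≈ 1.83 × 10^6 L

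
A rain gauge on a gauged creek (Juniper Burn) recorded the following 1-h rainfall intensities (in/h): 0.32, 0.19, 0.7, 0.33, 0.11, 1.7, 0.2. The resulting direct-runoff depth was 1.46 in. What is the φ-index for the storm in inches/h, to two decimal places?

Only the 2 blocks with intensity above φ contribute runoff: 0.7, 1.7 in/h.
Σ(I−φ)·Δt = d  ⇒  (0.7+1.7 − 2φ)·1 = 1.46
φ = (2.400 − 1.46/1) / 2 = 0.47 in/h.

φ ≈ 0.47 in/h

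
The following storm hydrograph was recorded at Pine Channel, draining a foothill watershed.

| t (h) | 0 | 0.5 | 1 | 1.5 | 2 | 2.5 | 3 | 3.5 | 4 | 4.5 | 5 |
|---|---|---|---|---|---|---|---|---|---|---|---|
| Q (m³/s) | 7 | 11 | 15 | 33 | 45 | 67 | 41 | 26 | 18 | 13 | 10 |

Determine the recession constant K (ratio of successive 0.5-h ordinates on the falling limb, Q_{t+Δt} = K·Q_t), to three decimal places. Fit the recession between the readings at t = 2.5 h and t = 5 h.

K ≈ 0.684

Using the recession-limb readings at t = 2.5 h and t = 5 h: Q falls from 67 to 10 m³/s over 5 intervals.
K = (Q₂/Q₁)^(1/5) = (10/67)^(1/5) = 0.684.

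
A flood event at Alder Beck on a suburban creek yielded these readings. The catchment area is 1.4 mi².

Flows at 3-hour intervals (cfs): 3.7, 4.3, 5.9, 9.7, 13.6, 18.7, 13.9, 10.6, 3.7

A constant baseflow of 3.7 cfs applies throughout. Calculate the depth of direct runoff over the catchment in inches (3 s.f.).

d ≈ 0.169 in

Direct runoff: 0.0, 0.6, 2.2, 6.0, 9.9, 15.0, 10.2, 6.9, 0.0 cfs; ΣQ_DR = 50.80 cfs.
V = ΣQ_DR · Δt = 50.80 × 10800 s = 5.486 × 10^5 ft³.
Over A = 1.4 mi², depth = V / A = 0.169 in.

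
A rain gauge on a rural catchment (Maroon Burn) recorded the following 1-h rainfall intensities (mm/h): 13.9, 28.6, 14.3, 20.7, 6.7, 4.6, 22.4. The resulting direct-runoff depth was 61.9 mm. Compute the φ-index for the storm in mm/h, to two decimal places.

φ ≈ 7.60 mm/h

Only the 5 blocks with intensity above φ contribute runoff: 13.9, 28.6, 14.3, 20.7, 22.4 mm/h.
Σ(I−φ)·Δt = d  ⇒  (13.9+28.6+14.3+20.7+22.4 − 5φ)·1 = 61.9
φ = (99.90 − 61.9/1) / 5 = 7.60 mm/h.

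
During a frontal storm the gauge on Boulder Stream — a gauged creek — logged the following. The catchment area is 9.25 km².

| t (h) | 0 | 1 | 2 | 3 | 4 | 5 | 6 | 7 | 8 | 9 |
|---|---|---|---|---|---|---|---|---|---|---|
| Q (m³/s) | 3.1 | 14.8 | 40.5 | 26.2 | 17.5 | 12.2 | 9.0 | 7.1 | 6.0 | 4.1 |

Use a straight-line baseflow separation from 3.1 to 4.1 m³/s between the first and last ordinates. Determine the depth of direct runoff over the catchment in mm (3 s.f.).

Direct runoff: 0.00, 11.59, 37.18, 22.77, 13.96, 8.54, 5.23, 3.22, 2.01, 0.00 m³/s; ΣQ_DR = 104.5 m³/s.
V = ΣQ_DR · Δt = 104.5 × 3600 s = 3.762 × 10^5 m³.
Over A = 9.25 km², depth = V / A = 40.7 mm.

d ≈ 40.7 mm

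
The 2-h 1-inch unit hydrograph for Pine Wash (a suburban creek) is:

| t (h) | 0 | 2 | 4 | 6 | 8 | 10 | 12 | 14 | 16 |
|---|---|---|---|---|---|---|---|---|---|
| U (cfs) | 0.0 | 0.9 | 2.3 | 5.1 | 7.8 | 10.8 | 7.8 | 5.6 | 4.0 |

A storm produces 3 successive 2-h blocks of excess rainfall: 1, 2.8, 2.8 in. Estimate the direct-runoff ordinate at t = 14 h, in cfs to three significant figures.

By discrete convolution, Q_j = Σ (P_i / 1 in) · U_{j−i}.
At t = 14 h (j=7): Q = (1/1)·5.6 + (2.8/1)·7.8 + (2.8/1)·10.8 = 57.7 cfs.

Q ≈ 57.7 cfs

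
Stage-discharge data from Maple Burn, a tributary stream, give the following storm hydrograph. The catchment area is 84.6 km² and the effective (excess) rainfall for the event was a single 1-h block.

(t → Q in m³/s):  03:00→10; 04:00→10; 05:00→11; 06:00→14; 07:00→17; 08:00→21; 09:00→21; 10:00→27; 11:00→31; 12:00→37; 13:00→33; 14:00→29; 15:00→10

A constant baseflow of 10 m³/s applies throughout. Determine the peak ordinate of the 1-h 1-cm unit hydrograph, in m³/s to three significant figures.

U_p ≈ 45.0 m³/s

Direct runoff: 0.0, 0.0, 1.0, 4.0, 7.0, 11.0, 11.0, 17.0, 21.0, 27.0, 23.0, 19.0, 0.0 m³/s; ΣQ_DR = 141.0 m³/s, peak = 27.0 m³/s.
Runoff depth d = ΣQ_DR·Δt / A = 141.0 × 3600 / (84.6 km²) = 6.000 mm.
The 1-cm UH is the DRH scaled by (10 mm)/d, so U_p = 27.0 × 10/6.000 = 45.0 m³/s.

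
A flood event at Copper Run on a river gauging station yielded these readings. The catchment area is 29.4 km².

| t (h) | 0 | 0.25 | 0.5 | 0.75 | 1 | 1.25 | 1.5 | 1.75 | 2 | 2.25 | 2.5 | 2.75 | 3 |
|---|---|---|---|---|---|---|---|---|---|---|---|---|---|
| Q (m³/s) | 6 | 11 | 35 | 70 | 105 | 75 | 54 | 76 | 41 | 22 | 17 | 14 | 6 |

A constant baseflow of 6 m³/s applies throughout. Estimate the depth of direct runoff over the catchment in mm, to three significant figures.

Direct runoff: 0.0, 5.0, 29.0, 64.0, 99.0, 69.0, 48.0, 70.0, 35.0, 16.0, 11.0, 8.0, 0.0 m³/s; ΣQ_DR = 454.0 m³/s.
V = ΣQ_DR · Δt = 454.0 × 900 s = 4.086 × 10^5 m³.
Over A = 29.4 km², depth = V / A = 13.9 mm.

d ≈ 13.9 mm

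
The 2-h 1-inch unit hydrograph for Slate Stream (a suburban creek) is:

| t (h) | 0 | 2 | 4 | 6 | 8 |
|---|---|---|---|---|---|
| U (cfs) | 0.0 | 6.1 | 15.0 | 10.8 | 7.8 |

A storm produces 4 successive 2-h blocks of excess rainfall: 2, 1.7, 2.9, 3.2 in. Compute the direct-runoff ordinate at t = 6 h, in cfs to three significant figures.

By discrete convolution, Q_j = Σ (P_i / 1 in) · U_{j−i}.
At t = 6 h (j=3): Q = (2/1)·10.8 + (1.7/1)·15.0 + (2.9/1)·6.1 + (3.2/1)·0.0 = 64.8 cfs.

Q ≈ 64.8 cfs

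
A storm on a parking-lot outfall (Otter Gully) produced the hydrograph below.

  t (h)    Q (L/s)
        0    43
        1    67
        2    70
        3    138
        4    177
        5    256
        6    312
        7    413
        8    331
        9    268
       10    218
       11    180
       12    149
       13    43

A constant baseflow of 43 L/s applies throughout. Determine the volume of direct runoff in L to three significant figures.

V ≈ 7.43 × 10^6 L

Direct-runoff ordinates (Q − Q_b): 0.0, 24.0, 27.0, 95.0, 134.0, 213.0, 269.0, 370.0, 288.0, 225.0, 175.0, 137.0, 106.0, 0.0 L/s.
ΣQ_DR = 2063 L/s.
With Δt = 1 h = 3600 s, V = ΣQ_DR · Δt = 2063 × 3600 = 7.43 × 10^6 L.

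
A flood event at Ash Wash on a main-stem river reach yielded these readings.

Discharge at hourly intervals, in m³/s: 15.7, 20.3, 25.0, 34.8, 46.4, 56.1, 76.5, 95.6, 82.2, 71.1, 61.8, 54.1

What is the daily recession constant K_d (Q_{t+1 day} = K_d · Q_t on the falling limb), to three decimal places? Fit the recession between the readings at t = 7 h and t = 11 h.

K_d ≈ 0.033

Between t = 7 h and t = 11 h the flow falls from 95.6 to 54.1 m³/s over 4×1 h = 4 h.
Per-interval ratio K = (54.1/95.6)^(1/4) = 0.8673; K_d = K^(24/1) = 0.033.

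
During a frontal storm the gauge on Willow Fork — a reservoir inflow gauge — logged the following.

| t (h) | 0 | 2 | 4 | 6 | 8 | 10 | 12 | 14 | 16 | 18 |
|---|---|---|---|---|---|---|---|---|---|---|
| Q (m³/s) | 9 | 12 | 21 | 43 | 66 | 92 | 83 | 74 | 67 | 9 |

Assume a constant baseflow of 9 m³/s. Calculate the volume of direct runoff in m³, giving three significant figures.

Direct-runoff ordinates (Q − Q_b): 0.0, 3.0, 12.0, 34.0, 57.0, 83.0, 74.0, 65.0, 58.0, 0.0 m³/s.
ΣQ_DR = 386.0 m³/s.
With Δt = 2 h = 7200 s, V = ΣQ_DR · Δt = 386.0 × 7200 = 2.78 × 10^6 m³.

V ≈ 2.78 × 10^6 m³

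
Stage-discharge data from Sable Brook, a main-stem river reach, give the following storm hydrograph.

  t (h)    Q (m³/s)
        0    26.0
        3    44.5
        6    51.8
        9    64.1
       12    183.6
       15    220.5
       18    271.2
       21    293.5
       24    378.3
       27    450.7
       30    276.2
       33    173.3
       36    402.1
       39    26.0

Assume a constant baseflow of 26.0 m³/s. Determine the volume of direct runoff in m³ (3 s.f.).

Direct-runoff ordinates (Q − Q_b): 0.0, 18.5, 25.8, 38.1, 157.6, 194.5, 245.2, 267.5, 352.3, 424.7, 250.2, 147.3, 376.1, 0.0 m³/s.
ΣQ_DR = 2498 m³/s.
With Δt = 3 h = 10800 s, V = ΣQ_DR · Δt = 2498 × 10800 = 2.70 × 10^7 m³.

V ≈ 2.70 × 10^7 m³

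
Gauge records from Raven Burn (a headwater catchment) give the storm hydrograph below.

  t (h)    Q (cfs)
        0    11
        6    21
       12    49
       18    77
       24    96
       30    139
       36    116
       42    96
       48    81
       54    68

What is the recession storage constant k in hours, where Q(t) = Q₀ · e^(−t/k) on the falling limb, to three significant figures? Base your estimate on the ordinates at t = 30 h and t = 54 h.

On the falling limb, Q drops from 139 to 68 cfs between t = 30 h and t = 54 h (Δt = 24 h).
k = −Δt / ln(Q₂/Q₁) = −24 / ln(68/139) = 33.6 h.

k ≈ 33.6 h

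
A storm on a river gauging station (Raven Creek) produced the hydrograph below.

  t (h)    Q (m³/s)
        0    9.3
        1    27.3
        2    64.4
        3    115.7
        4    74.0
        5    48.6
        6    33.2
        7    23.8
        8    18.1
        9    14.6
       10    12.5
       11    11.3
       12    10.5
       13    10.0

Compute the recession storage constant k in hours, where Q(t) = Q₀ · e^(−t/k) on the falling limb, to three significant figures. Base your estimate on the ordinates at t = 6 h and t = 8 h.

On the falling limb, Q drops from 33.2 to 18.1 m³/s between t = 6 h and t = 8 h (Δt = 2 h).
k = −Δt / ln(Q₂/Q₁) = −2 / ln(18.1/33.2) = 3.30 h.

k ≈ 3.30 h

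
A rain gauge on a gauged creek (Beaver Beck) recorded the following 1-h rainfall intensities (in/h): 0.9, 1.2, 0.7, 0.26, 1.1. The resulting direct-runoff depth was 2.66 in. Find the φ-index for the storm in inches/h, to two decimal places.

Only the 4 blocks with intensity above φ contribute runoff: 0.9, 1.2, 0.7, 1.1 in/h.
Σ(I−φ)·Δt = d  ⇒  (0.9+1.2+0.7+1.1 − 4φ)·1 = 2.66
φ = (3.900 − 2.66/1) / 4 = 0.31 in/h.

φ ≈ 0.31 in/h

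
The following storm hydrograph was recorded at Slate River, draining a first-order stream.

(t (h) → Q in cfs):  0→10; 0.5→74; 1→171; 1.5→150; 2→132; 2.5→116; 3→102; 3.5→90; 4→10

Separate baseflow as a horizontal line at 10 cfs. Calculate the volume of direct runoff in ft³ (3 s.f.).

V ≈ 1.38 × 10^6 ft³

Direct-runoff ordinates (Q − Q_b): 0.0, 64.0, 161.0, 140.0, 122.0, 106.0, 92.0, 80.0, 0.0 cfs.
ΣQ_DR = 765.0 cfs.
With Δt = 0.5 h = 1800 s, V = ΣQ_DR · Δt = 765.0 × 1800 = 1.38 × 10^6 ft³.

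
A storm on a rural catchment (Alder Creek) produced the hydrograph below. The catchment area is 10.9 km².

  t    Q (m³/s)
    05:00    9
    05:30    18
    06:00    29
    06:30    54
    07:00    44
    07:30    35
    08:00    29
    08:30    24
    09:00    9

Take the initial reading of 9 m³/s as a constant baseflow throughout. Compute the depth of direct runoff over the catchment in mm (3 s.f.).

Direct runoff: 0.0, 9.0, 20.0, 45.0, 35.0, 26.0, 20.0, 15.0, 0.0 m³/s; ΣQ_DR = 170.0 m³/s.
V = ΣQ_DR · Δt = 170.0 × 1800 s = 3.060 × 10^5 m³.
Over A = 10.9 km², depth = V / A = 28.1 mm.

d ≈ 28.1 mm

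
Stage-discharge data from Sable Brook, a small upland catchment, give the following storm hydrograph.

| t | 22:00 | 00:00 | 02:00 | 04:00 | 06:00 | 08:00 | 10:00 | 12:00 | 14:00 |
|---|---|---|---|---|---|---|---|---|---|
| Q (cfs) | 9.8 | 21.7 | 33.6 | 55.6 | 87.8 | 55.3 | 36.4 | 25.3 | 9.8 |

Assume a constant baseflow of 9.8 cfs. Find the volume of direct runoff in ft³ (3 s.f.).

Direct-runoff ordinates (Q − Q_b): 0.0, 11.9, 23.8, 45.8, 78.0, 45.5, 26.6, 15.5, 0.0 cfs.
ΣQ_DR = 247.1 cfs.
With Δt = 2 h = 7200 s, V = ΣQ_DR · Δt = 247.1 × 7200 = 1.78 × 10^6 ft³.

V ≈ 1.78 × 10^6 ft³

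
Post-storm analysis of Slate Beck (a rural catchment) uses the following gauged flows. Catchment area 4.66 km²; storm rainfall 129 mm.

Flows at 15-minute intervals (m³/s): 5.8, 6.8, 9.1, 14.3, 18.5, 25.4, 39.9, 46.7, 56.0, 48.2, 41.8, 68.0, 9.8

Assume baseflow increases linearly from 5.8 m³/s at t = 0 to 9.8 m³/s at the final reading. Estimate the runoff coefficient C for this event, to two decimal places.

ΣQ_DR = 288.9 m³/s; V = ΣQ_DR·Δt = 2.600 × 10^5 m³.
Runoff depth d = V / A = 55.80 mm.
C = d / P = 55.80 / 129 = 0.43.

C ≈ 0.43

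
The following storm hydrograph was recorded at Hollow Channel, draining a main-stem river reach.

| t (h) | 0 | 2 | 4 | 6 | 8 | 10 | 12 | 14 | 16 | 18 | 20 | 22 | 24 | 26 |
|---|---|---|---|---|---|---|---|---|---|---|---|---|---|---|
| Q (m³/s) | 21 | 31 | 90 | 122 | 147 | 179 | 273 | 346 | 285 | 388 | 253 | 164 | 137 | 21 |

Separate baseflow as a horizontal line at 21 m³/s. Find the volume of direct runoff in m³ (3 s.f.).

V ≈ 1.56 × 10^7 m³

Direct-runoff ordinates (Q − Q_b): 0.0, 10.0, 69.0, 101.0, 126.0, 158.0, 252.0, 325.0, 264.0, 367.0, 232.0, 143.0, 116.0, 0.0 m³/s.
ΣQ_DR = 2163 m³/s.
With Δt = 2 h = 7200 s, V = ΣQ_DR · Δt = 2163 × 7200 = 1.56 × 10^7 m³.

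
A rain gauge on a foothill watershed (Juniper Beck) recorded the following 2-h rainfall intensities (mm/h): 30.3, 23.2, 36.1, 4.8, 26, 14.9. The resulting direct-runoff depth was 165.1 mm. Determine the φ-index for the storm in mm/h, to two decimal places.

Only the 5 blocks with intensity above φ contribute runoff: 30.3, 23.2, 36.1, 26, 14.9 mm/h.
Σ(I−φ)·Δt = d  ⇒  (30.3+23.2+36.1+26+14.9 − 5φ)·2 = 165.1
φ = (130.5 − 165.1/2) / 5 = 9.59 mm/h.

φ ≈ 9.59 mm/h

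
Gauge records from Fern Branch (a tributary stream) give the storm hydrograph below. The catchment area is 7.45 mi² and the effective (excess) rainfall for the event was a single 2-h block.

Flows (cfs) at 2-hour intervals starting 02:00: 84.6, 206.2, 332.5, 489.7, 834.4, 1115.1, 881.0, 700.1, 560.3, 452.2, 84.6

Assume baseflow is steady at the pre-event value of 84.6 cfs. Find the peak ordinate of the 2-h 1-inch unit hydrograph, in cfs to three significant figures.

U_p ≈ 515 cfs

Direct runoff: 0.0, 121.6, 247.9, 405.1, 749.8, 1030.5, 796.4, 615.5, 475.7, 367.6, 0.0 cfs; ΣQ_DR = 4810 cfs, peak = 1030.5 cfs.
Runoff depth d = ΣQ_DR·Δt / A = 4810 × 7200 / (7.45 mi²) = 2.001 in.
The 1-inch UH is the DRH scaled by (1 in)/d, so U_p = 1030.5 × 1/2.001 = 515 cfs.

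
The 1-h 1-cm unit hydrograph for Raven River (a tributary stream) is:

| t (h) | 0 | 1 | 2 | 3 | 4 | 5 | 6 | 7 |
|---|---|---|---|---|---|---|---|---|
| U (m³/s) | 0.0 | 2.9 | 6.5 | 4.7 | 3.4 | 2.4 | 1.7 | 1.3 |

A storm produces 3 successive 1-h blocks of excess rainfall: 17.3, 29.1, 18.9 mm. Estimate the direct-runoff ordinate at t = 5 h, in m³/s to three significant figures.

Q ≈ 22.9 m³/s

By discrete convolution, Q_j = Σ (P_i / 10 mm) · U_{j−i}.
At t = 5 h (j=5): Q = (17.3/10)·2.4 + (29.1/10)·3.4 + (18.9/10)·4.7 = 22.9 m³/s.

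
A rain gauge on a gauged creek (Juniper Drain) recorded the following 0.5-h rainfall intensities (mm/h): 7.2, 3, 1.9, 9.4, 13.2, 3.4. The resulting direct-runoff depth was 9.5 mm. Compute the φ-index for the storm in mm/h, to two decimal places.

φ ≈ 3.60 mm/h

Only the 3 blocks with intensity above φ contribute runoff: 7.2, 9.4, 13.2 mm/h.
Σ(I−φ)·Δt = d  ⇒  (7.2+9.4+13.2 − 3φ)·0.5 = 9.5
φ = (29.80 − 9.5/0.5) / 3 = 3.60 mm/h.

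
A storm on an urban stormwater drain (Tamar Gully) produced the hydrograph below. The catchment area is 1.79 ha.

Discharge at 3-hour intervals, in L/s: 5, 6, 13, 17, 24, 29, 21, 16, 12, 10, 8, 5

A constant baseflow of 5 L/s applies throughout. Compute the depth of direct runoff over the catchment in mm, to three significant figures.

Direct runoff: 0.0, 1.0, 8.0, 12.0, 19.0, 24.0, 16.0, 11.0, 7.0, 5.0, 3.0, 0.0 L/s; ΣQ_DR = 106.0 L/s.
V = ΣQ_DR · Δt = 106.0 × 10800 s = 1.145 × 10^6 L.
Over A = 1.79 ha, depth = V / A = 64.0 mm.

d ≈ 64.0 mm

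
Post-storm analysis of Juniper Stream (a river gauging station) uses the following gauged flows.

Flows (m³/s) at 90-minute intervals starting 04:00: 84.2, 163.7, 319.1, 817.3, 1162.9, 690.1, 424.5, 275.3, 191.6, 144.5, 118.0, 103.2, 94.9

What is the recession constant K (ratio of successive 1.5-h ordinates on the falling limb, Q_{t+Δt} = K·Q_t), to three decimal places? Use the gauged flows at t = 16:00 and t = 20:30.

K ≈ 0.814

Using the recession-limb readings at t = 16:00 and t = 20:30: Q falls from 191.6 to 103.2 m³/s over 3 intervals.
K = (Q₂/Q₁)^(1/3) = (103.2/191.6)^(1/3) = 0.814.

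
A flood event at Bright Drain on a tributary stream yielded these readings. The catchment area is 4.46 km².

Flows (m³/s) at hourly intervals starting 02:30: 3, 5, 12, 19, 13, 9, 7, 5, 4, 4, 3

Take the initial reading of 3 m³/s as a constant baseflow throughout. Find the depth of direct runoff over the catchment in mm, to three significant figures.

Direct runoff: 0.0, 2.0, 9.0, 16.0, 10.0, 6.0, 4.0, 2.0, 1.0, 1.0, 0.0 m³/s; ΣQ_DR = 51.00 m³/s.
V = ΣQ_DR · Δt = 51.00 × 3600 s = 1.836 × 10^5 m³.
Over A = 4.46 km², depth = V / A = 41.2 mm.

d ≈ 41.2 mm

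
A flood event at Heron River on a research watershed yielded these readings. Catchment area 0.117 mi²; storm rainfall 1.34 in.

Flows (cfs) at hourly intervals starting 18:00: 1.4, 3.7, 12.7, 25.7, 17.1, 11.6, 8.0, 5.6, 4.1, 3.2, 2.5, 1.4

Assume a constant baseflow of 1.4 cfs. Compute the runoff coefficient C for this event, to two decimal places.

ΣQ_DR = 80.20 cfs; V = ΣQ_DR·Δt = 2.887 × 10^5 ft³.
Runoff depth d = V / A = 1.062 in.
C = d / P = 1.062 / 1.34 = 0.79.

C ≈ 0.79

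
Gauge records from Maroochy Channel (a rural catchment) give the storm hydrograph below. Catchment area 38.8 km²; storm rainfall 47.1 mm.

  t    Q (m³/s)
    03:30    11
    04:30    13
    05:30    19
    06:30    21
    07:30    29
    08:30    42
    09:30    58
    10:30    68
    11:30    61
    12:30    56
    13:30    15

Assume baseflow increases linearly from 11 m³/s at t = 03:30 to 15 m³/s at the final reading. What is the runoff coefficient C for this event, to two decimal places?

C ≈ 0.49

ΣQ_DR = 250.0 m³/s; V = ΣQ_DR·Δt = 9.000 × 10^5 m³.
Runoff depth d = V / A = 23.20 mm.
C = d / P = 23.20 / 47.1 = 0.49.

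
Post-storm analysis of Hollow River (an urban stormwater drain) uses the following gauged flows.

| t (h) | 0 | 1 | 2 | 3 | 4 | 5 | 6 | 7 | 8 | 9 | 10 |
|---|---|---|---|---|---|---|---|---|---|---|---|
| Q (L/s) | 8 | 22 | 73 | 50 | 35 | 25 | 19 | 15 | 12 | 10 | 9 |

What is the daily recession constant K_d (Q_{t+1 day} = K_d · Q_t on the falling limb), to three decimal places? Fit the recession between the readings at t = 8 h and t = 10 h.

Between t = 8 h and t = 10 h the flow falls from 12 to 9 L/s over 2×1 h = 2 h.
Per-interval ratio K = (9/12)^(1/2) = 0.8660; K_d = K^(24/1) = 0.032.

K_d ≈ 0.032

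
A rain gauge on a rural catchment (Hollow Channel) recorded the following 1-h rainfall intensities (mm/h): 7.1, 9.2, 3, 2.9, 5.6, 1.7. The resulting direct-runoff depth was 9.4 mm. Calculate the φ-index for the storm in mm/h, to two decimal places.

φ ≈ 4.17 mm/h

Only the 3 blocks with intensity above φ contribute runoff: 7.1, 9.2, 5.6 mm/h.
Σ(I−φ)·Δt = d  ⇒  (7.1+9.2+5.6 − 3φ)·1 = 9.4
φ = (21.90 − 9.4/1) / 3 = 4.17 mm/h.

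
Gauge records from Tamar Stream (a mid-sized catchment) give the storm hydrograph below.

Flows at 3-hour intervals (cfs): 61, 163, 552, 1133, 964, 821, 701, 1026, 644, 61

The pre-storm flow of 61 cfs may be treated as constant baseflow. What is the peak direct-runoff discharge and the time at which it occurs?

Q_p = 1072.0 cfs at t = 9 h

Subtracting baseflow gives direct-runoff ordinates: 0.0, 102.0, 491.0, 1072.0, 903.0, 760.0, 640.0, 965.0, 583.0, 0.0 cfs.
The maximum is 1072.0 cfs, occurring at the reading for t = 9 h.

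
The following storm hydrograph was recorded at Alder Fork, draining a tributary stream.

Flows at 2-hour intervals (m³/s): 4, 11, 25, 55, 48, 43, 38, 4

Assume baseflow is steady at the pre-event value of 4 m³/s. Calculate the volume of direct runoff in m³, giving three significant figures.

V ≈ 1.41 × 10^6 m³

Direct-runoff ordinates (Q − Q_b): 0.0, 7.0, 21.0, 51.0, 44.0, 39.0, 34.0, 0.0 m³/s.
ΣQ_DR = 196.0 m³/s.
With Δt = 2 h = 7200 s, V = ΣQ_DR · Δt = 196.0 × 7200 = 1.41 × 10^6 m³.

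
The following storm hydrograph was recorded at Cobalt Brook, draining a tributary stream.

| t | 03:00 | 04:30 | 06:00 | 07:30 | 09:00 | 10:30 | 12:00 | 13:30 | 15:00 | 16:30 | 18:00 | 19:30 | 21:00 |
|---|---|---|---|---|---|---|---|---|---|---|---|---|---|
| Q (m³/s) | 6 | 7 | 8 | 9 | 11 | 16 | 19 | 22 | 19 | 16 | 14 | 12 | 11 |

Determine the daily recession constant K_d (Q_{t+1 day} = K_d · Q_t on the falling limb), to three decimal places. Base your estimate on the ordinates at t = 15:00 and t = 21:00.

K_d ≈ 0.112

Between t = 15:00 and t = 21:00 the flow falls from 19 to 11 m³/s over 4×1.5 h = 6 h.
Per-interval ratio K = (11/19)^(1/4) = 0.8723; K_d = K^(24/1.5) = 0.112.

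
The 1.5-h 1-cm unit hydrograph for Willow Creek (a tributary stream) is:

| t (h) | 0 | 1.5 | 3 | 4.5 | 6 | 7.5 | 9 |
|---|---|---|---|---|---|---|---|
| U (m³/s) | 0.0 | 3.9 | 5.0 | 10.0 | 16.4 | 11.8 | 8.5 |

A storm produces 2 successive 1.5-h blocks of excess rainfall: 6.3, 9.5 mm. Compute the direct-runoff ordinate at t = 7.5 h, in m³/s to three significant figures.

Q ≈ 23.0 m³/s

By discrete convolution, Q_j = Σ (P_i / 10 mm) · U_{j−i}.
At t = 7.5 h (j=5): Q = (6.3/10)·11.8 + (9.5/10)·16.4 = 23.0 m³/s.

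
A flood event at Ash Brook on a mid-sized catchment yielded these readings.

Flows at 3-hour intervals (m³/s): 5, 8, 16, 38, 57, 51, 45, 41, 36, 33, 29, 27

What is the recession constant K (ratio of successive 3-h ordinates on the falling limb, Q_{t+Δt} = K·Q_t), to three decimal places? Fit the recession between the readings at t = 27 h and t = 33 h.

Using the recession-limb readings at t = 27 h and t = 33 h: Q falls from 33 to 27 m³/s over 2 intervals.
K = (Q₂/Q₁)^(1/2) = (27/33)^(1/2) = 0.905.

K ≈ 0.905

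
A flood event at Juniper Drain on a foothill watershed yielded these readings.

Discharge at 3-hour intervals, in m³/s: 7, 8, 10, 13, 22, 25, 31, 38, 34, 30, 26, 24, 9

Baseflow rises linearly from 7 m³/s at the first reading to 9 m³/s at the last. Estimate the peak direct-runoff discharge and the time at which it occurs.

Subtracting baseflow gives direct-runoff ordinates: 0.00, 0.83, 2.67, 5.50, 14.33, 17.17, 23.00, 29.83, 25.67, 21.50, 17.33, 15.17, 0.00 m³/s.
The maximum is 29.83 m³/s, occurring at the reading for t = 21 h.

Q_p = 29.83 m³/s at t = 21 h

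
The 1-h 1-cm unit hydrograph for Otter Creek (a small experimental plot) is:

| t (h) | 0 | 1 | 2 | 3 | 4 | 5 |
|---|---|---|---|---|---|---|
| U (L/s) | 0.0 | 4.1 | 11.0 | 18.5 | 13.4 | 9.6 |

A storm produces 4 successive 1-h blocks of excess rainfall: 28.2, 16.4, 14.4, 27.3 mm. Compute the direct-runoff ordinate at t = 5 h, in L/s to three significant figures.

Q ≈ 106 L/s

By discrete convolution, Q_j = Σ (P_i / 10 mm) · U_{j−i}.
At t = 5 h (j=5): Q = (28.2/10)·9.6 + (16.4/10)·13.4 + (14.4/10)·18.5 + (27.3/10)·11.0 = 106 L/s.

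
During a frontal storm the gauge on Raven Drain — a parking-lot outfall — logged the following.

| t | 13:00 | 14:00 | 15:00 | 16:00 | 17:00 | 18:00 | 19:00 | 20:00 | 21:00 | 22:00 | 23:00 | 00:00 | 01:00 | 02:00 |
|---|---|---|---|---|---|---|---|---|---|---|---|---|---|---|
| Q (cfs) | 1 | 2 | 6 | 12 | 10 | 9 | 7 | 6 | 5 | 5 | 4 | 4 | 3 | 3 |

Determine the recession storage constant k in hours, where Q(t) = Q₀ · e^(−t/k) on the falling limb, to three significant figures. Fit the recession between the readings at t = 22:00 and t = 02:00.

On the falling limb, Q drops from 5 to 3 cfs between t = 22:00 and t = 02:00 (Δt = 4 h).
k = −Δt / ln(Q₂/Q₁) = −4 / ln(3/5) = 7.83 h.

k ≈ 7.83 h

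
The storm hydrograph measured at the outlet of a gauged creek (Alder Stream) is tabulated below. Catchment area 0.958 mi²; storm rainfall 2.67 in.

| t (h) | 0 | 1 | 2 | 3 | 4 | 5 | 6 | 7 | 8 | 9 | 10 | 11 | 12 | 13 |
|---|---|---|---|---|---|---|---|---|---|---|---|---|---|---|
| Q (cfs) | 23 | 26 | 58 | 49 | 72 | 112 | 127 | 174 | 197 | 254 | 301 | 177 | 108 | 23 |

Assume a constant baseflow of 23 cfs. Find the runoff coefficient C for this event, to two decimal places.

C ≈ 0.84

ΣQ_DR = 1379 cfs; V = ΣQ_DR·Δt = 4.964 × 10^6 ft³.
Runoff depth d = V / A = 2.231 in.
C = d / P = 2.231 / 2.67 = 0.84.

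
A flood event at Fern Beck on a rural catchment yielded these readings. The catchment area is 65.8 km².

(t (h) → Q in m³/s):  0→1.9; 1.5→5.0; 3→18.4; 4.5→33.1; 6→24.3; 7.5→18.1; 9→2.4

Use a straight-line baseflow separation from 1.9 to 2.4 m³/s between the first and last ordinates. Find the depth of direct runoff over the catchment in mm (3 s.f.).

Direct runoff: 0.00, 3.02, 16.33, 30.95, 22.07, 15.78, 0.00 m³/s; ΣQ_DR = 88.15 m³/s.
V = ΣQ_DR · Δt = 88.15 × 5400 s = 4.760 × 10^5 m³.
Over A = 65.8 km², depth = V / A = 7.23 mm.

d ≈ 7.23 mm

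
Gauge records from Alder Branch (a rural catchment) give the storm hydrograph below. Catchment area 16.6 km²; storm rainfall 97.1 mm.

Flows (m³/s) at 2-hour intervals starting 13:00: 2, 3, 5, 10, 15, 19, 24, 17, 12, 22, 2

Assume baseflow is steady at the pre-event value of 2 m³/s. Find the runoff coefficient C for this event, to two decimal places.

ΣQ_DR = 109.0 m³/s; V = ΣQ_DR·Δt = 7.848 × 10^5 m³.
Runoff depth d = V / A = 47.28 mm.
C = d / P = 47.28 / 97.1 = 0.49.

C ≈ 0.49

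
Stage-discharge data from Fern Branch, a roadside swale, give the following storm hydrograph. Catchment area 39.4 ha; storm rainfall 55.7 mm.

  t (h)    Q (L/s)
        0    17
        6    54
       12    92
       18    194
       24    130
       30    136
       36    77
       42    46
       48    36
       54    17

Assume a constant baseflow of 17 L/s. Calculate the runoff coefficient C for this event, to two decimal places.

C ≈ 0.62

ΣQ_DR = 629.0 L/s; V = ΣQ_DR·Δt = 1.359 × 10^7 L.
Runoff depth d = V / A = 34.48 mm.
C = d / P = 34.48 / 55.7 = 0.62.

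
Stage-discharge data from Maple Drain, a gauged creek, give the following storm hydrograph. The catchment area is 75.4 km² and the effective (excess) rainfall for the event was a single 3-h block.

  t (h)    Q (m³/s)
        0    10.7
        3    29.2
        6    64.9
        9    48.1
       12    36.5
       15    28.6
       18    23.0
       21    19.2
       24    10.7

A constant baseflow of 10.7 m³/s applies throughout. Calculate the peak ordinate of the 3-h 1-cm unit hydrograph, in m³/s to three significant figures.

Direct runoff: 0.0, 18.5, 54.2, 37.4, 25.8, 17.9, 12.3, 8.5, 0.0 m³/s; ΣQ_DR = 174.6 m³/s, peak = 54.2 m³/s.
Runoff depth d = ΣQ_DR·Δt / A = 174.6 × 10800 / (75.4 km²) = 25.01 mm.
The 1-cm UH is the DRH scaled by (10 mm)/d, so U_p = 54.2 × 10/25.01 = 21.7 m³/s.

U_p ≈ 21.7 m³/s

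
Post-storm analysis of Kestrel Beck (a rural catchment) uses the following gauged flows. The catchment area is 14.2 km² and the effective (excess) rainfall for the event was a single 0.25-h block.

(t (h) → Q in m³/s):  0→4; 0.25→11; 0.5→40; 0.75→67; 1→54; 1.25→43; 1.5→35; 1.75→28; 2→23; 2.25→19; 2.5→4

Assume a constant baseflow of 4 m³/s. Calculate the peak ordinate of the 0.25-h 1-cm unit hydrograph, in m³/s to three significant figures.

U_p ≈ 35.0 m³/s

Direct runoff: 0.0, 7.0, 36.0, 63.0, 50.0, 39.0, 31.0, 24.0, 19.0, 15.0, 0.0 m³/s; ΣQ_DR = 284.0 m³/s, peak = 63.0 m³/s.
Runoff depth d = ΣQ_DR·Δt / A = 284.0 × 900 / (14.2 km²) = 18.00 mm.
The 1-cm UH is the DRH scaled by (10 mm)/d, so U_p = 63.0 × 10/18.00 = 35.0 m³/s.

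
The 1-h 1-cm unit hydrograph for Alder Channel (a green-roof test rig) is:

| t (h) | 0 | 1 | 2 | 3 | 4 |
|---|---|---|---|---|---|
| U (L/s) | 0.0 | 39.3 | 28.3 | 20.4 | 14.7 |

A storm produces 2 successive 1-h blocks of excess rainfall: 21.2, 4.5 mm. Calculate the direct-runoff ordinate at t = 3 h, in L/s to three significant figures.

By discrete convolution, Q_j = Σ (P_i / 10 mm) · U_{j−i}.
At t = 3 h (j=3): Q = (21.2/10)·20.4 + (4.5/10)·28.3 = 56.0 L/s.

Q ≈ 56.0 L/s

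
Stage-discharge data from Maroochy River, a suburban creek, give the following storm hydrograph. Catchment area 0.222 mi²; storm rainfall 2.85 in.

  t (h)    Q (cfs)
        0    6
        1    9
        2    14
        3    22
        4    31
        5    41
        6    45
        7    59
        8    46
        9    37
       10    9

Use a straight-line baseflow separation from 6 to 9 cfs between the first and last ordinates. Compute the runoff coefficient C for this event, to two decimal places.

ΣQ_DR = 236.5 cfs; V = ΣQ_DR·Δt = 8.514 × 10^5 ft³.
Runoff depth d = V / A = 1.651 in.
C = d / P = 1.651 / 2.85 = 0.58.

C ≈ 0.58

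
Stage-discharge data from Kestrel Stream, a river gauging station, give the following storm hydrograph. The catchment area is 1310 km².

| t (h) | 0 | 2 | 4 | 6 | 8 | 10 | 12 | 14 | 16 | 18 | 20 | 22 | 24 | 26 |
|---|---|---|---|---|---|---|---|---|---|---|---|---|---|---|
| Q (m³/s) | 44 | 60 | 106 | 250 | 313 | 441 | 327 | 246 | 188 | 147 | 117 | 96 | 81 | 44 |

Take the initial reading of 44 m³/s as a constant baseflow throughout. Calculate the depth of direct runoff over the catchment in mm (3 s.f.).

Direct runoff: 0.0, 16.0, 62.0, 206.0, 269.0, 397.0, 283.0, 202.0, 144.0, 103.0, 73.0, 52.0, 37.0, 0.0 m³/s; ΣQ_DR = 1844 m³/s.
V = ΣQ_DR · Δt = 1844 × 7200 s = 1.328 × 10^7 m³.
Over A = 1310 km², depth = V / A = 10.1 mm.

d ≈ 10.1 mm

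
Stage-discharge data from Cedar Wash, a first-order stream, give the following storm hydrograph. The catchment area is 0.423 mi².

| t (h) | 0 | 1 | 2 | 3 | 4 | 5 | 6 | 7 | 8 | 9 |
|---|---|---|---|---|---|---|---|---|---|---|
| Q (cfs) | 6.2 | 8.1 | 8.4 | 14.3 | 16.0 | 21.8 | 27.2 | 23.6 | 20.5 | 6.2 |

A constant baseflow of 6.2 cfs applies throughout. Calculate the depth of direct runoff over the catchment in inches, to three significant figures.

Direct runoff: 0.0, 1.9, 2.2, 8.1, 9.8, 15.6, 21.0, 17.4, 14.3, 0.0 cfs; ΣQ_DR = 90.30 cfs.
V = ΣQ_DR · Δt = 90.30 × 3600 s = 3.251 × 10^5 ft³.
Over A = 0.423 mi², depth = V / A = 0.331 in.

d ≈ 0.331 in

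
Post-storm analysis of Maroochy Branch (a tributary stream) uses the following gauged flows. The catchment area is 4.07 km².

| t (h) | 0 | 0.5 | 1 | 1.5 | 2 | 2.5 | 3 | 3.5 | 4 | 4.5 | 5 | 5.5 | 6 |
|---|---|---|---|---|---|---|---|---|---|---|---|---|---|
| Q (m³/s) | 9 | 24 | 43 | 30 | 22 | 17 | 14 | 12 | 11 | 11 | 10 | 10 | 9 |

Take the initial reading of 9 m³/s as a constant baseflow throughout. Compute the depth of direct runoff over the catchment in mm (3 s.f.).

Direct runoff: 0.0, 15.0, 34.0, 21.0, 13.0, 8.0, 5.0, 3.0, 2.0, 2.0, 1.0, 1.0, 0.0 m³/s; ΣQ_DR = 105.0 m³/s.
V = ΣQ_DR · Δt = 105.0 × 1800 s = 1.890 × 10^5 m³.
Over A = 4.07 km², depth = V / A = 46.4 mm.

d ≈ 46.4 mm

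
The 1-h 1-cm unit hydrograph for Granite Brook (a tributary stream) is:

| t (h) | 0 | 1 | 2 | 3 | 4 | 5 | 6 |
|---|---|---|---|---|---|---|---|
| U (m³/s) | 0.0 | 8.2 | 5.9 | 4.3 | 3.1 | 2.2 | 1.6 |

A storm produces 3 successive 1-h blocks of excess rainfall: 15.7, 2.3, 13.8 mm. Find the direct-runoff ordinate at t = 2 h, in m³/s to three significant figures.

Q ≈ 11.1 m³/s

By discrete convolution, Q_j = Σ (P_i / 10 mm) · U_{j−i}.
At t = 2 h (j=2): Q = (15.7/10)·5.9 + (2.3/10)·8.2 + (13.8/10)·0.0 = 11.1 m³/s.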